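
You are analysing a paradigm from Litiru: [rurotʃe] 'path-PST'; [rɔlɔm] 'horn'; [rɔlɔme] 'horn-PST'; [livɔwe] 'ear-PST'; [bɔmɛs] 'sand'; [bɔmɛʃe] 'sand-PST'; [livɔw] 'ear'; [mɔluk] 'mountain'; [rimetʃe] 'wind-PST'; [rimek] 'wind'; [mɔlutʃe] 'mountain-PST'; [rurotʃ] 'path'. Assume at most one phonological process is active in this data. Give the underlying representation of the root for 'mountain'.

'mountain' shows [tʃ] ~ [k] at the end of the stem ([mɔlutʃe] vs [mɔluk]).
The stem 'path' ([rurotʃe], [rurotʃ]) shows [tʃ] unchanged in both environments, so [tʃ] cannot be basic with [k] derived in isolation.
Therefore /k/ is basic and [tʃ] is derived by palatalization before a front vowel (/k/ and /s/ become palato-alveolar [tʃ] and [ʃ] before a front vowel).

/mɔluk/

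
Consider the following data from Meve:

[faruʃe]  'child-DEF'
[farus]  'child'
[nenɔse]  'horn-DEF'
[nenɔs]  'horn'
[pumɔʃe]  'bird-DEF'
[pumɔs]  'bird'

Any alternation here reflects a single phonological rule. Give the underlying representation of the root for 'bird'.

/pumɔʃ/

The stem for 'bird' ends in [ʃ] in [pumɔʃe] but [s] in [pumɔs].
The stem 'horn' ([nenɔse], [nenɔs]) shows [s] unchanged in both environments, so [s] cannot be basic with [ʃ] derived before the DEF suffix.
Therefore /ʃ/ is basic and [s] is derived by depalatalization (palato-alveolar /ʃ/ becomes [s] when no front vowel follows).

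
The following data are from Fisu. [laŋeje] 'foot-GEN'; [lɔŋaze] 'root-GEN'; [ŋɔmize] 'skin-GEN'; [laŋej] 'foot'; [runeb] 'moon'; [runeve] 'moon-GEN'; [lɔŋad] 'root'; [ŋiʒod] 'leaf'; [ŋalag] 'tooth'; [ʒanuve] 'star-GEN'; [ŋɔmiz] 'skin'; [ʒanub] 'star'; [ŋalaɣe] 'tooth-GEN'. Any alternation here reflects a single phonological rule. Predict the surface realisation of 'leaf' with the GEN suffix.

[ŋiʒoze]

In [lɔŋad] and [lɔŋaze] the final segment of 'root' alternates: [d] ~ [z].
But 'skin' keeps [z] in both environments ([ŋɔmiz], [ŋɔmize]), so there is no rule changing /z/ to [d] in isolation.
Therefore /d/ is basic and [z] is derived by intervocalic spirantization (voiced stops become fricatives between vowels).
The one attested form of 'leaf', [ŋiʒod], shows underlying /ŋiʒod/. Applying the same rule between vowels gives [ŋiʒoze].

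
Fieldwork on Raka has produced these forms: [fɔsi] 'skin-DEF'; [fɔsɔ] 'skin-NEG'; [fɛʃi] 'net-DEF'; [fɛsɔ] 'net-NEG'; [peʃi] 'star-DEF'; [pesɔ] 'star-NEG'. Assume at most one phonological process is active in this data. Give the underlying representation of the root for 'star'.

/peʃ/

In [peʃi] and [pesɔ] the final segment of 'star' alternates: [ʃ] ~ [s].
Compare 'skin', with invariant [s] in [fɔsi] and [fɔsɔ]: an analysis with underlying /s/ and a rule producing [ʃ] before the DEF suffix would wrongly predict alternation here too.
The underlying segment must be /ʃ/; palato-alveolar /ʃ/ becomes [s] when no front vowel follows, yielding [s] there.
Hence 'star' is /peʃ/ underlyingly.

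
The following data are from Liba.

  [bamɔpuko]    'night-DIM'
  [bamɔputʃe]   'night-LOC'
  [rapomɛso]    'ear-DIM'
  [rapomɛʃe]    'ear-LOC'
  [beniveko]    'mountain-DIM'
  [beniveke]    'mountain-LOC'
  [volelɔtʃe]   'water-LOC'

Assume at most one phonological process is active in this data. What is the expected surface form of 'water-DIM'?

'night' shows [k] ~ [tʃ] at the end of the stem ([bamɔpuko] vs [bamɔputʃe]).
But 'mountain' keeps [k] in both environments ([beniveko], [beniveke]), so there is no rule changing /k/ to [tʃ] before the LOC suffix.
The alternation reflects depalatalization: palato-alveolar /tʃ/ and /ʃ/ become [k] and [s] when no front vowel follows. /tʃ/ is underlying.
From [volelɔtʃe] the stem 'water' is /volelɔtʃ/; when no front vowel follows this yields [volelɔko].

[volelɔko]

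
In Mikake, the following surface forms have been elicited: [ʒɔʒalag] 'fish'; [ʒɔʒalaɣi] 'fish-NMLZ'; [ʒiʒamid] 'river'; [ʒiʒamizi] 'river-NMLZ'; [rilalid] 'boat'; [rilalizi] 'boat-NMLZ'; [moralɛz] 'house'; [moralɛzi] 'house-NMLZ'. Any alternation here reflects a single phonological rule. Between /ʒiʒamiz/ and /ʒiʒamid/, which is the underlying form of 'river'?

The stem for 'river' ends in [d] in [ʒiʒamid] but [z] in [ʒiʒamizi].
If /z/ were underlying and a rule turned it into [d] in isolation, 'house' would also alternate; but it has [z] in both [moralɛz] and [moralɛzi].
Therefore /d/ is basic and [z] is derived by intervocalic spirantization (voiced stops become fricatives between vowels).

/ʒiʒamid/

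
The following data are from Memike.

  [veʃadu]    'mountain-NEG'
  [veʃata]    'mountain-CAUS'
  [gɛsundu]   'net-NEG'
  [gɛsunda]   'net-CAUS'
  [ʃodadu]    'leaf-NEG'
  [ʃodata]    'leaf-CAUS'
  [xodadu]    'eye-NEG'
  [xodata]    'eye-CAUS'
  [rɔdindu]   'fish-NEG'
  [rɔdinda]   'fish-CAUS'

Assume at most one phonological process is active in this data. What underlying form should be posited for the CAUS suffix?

The CAUS morpheme has two allomorphs, [-da] and [-ta].
By contrast the NEG suffix keeps its initial [d] throughout — that segment must be underlying.
So the underlying form is /-ta/, and voiceless stops become voiced after a nasal.

/-ta/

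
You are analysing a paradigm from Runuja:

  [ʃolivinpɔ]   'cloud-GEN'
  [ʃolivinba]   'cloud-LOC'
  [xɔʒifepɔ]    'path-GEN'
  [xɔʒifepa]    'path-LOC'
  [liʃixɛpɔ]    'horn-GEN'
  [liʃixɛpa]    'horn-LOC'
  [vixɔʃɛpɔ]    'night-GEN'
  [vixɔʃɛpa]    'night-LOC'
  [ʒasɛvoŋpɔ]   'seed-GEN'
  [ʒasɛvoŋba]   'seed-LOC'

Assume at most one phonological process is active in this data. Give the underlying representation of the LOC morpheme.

The LOC suffix surfaces as [-ba] and [-pa], depending on the final segment of the stem.
The GEN suffix, which begins with [p], is invariant after every stem; so [p] is not altered by any rule here.
The LOC suffix is therefore /-ba/ underlyingly, with post-vocalic devoicing: voiced stops become voiceless after a vowel.

/-ba/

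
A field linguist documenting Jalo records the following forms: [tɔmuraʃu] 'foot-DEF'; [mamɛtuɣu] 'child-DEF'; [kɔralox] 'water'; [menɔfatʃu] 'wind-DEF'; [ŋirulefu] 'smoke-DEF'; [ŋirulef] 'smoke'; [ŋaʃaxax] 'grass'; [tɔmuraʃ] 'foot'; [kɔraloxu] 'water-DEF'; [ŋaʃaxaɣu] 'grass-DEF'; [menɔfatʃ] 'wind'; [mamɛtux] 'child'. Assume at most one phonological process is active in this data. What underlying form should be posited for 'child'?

'child' shows [ɣ] ~ [x] at the end of the stem ([mamɛtuɣu] vs [mamɛtux]).
Compare 'water', with invariant [x] in [kɔraloxu] and [kɔralox]: an analysis with underlying /x/ and a rule producing [ɣ] before the DEF suffix would wrongly predict alternation here too.
Therefore /ɣ/ is basic and [x] is derived by word-final obstruent devoicing (voiced obstruents become voiceless word-finally).
Hence 'child' is /mamɛtuɣ/ underlyingly.

/mamɛtuɣ/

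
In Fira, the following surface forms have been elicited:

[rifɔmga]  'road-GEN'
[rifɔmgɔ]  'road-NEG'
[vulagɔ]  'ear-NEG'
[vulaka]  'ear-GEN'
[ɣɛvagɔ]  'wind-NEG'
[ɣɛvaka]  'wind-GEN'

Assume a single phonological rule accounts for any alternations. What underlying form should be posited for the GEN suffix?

/-ka/

The GEN morpheme has two allomorphs, [-ga] and [-ka].
The NEG suffix, which begins with [g], is invariant after every stem; so [g] is not altered by any rule here.
So the underlying form is /-ka/, and voiceless stops become voiced after a nasal.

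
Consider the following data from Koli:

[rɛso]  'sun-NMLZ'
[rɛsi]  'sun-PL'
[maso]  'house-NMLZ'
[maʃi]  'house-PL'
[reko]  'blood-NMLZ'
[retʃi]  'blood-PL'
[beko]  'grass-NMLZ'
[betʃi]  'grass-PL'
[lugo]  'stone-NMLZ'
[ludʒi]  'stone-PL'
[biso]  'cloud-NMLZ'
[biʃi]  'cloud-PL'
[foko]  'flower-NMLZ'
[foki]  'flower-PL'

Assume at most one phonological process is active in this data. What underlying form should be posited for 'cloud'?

/biʃ/

In [biso] and [biʃi] the final segment of 'cloud' alternates: [s] ~ [ʃ].
But 'sun' keeps [s] in both environments ([rɛso], [rɛsi]), so there is no rule changing /s/ to [ʃ] before the PL suffix.
The alternation reflects depalatalization: palato-alveolar /tʃ/, /dʒ/ and /ʃ/ become [k], [g] and [s] when no front vowel follows. /ʃ/ is underlying.
The underlying form of 'cloud' is therefore /biʃ/.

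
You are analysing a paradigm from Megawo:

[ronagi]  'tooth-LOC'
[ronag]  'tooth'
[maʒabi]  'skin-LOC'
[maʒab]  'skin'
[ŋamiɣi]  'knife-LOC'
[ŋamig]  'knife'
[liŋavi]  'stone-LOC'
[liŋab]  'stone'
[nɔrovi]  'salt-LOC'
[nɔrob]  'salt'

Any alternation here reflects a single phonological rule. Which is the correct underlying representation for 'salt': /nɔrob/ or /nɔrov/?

The stem for 'salt' ends in [v] in [nɔrovi] but [b] in [nɔrob].
The stem 'skin' ([maʒabi], [maʒab]) shows [b] unchanged in both environments, so [b] cannot be basic with [v] derived before the LOC suffix.
The alternation reflects word-final hardening: voiced fricatives become stops word-finally. /v/ is underlying.

/nɔrov/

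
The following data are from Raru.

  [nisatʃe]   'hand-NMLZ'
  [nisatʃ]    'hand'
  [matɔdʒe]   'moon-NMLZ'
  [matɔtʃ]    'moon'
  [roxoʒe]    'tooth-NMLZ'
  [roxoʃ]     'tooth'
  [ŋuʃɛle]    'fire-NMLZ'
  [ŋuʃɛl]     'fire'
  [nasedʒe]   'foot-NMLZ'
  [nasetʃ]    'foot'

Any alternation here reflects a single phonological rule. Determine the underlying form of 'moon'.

The stem for 'moon' ends in [dʒ] in [matɔdʒe] but [tʃ] in [matɔtʃ].
Compare 'hand', with invariant [tʃ] in [nisatʃe] and [nisatʃ]: an analysis with underlying /tʃ/ and a rule producing [dʒ] before the NMLZ suffix would wrongly predict alternation here too.
Therefore /dʒ/ is basic and [tʃ] is derived by word-final obstruent devoicing (voiced obstruents become voiceless word-finally).

/matɔdʒ/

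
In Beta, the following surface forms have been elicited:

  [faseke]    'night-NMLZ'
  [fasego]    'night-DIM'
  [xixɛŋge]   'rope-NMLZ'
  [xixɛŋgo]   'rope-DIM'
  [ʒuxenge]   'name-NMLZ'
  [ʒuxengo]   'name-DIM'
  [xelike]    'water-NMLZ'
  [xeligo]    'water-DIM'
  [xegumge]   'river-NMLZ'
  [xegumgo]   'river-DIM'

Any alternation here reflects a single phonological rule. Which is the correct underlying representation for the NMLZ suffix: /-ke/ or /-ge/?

/-ke/

The NMLZ suffix surfaces as [-ge] and [-ke], depending on the final segment of the stem.
By contrast the DIM suffix keeps its initial [g] throughout — that segment must be underlying.
So the underlying form is /-ke/, and voiceless stops become voiced after a nasal.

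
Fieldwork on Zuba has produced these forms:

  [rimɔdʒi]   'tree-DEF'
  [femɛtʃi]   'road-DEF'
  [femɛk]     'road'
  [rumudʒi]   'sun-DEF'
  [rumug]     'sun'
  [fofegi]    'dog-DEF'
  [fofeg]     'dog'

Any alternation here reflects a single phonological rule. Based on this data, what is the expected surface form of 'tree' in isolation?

In [rumudʒi] and [rumug] the final segment of 'sun' alternates: [dʒ] ~ [g].
The stem 'dog' ([fofegi], [fofeg]) shows [g] unchanged in both environments, so [g] cannot be basic with [dʒ] derived before the DEF suffix.
So /dʒ/ is underlying, and a rule of depalatalization — palato-alveolar /tʃ/ and /dʒ/ become [k] and [g] when no front vowel follows — gives [g].
From [rimɔdʒi] the stem 'tree' is /rimɔdʒ/; when no front vowel follows this yields [rimɔg].

[rimɔg]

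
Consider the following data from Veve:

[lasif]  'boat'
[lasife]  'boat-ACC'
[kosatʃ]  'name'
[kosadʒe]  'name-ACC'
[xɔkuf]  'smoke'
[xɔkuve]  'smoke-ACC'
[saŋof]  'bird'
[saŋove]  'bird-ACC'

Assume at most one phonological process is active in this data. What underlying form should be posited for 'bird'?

/saŋov/

In [saŋof] and [saŋove] the final segment of 'bird' alternates: [f] ~ [v].
Compare 'boat', with invariant [f] in [lasif] and [lasife]: an analysis with underlying /f/ and a rule producing [v] before the ACC suffix would wrongly predict alternation here too.
The alternation reflects word-final obstruent devoicing: voiced obstruents become voiceless word-finally. /v/ is underlying.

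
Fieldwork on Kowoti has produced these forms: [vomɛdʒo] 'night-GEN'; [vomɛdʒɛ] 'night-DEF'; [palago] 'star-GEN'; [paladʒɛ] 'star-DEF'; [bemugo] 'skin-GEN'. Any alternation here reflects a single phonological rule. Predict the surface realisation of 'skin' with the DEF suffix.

[bemudʒɛ]

'star' shows [g] ~ [dʒ] at the end of the stem ([palago] vs [paladʒɛ]).
Compare 'night', with invariant [dʒ] in [vomɛdʒo] and [vomɛdʒɛ]: an analysis with underlying /dʒ/ and a rule producing [g] before the GEN suffix would wrongly predict alternation here too.
The alternation reflects palatalization before a front vowel: /g/ becomes palato-alveolar [dʒ] before a front vowel. /g/ is underlying.
The one attested form of 'skin', [bemugo], shows underlying /bemug/. Applying the same rule before a front vowel gives [bemudʒɛ].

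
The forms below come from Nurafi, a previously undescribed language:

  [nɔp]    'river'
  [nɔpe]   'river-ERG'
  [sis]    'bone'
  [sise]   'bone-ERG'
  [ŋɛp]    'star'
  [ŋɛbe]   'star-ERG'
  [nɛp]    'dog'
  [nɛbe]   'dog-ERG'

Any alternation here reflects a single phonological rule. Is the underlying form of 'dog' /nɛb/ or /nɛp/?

The stem for 'dog' ends in [p] in [nɛp] but [b] in [nɛbe].
But 'river' keeps [p] in both environments ([nɔp], [nɔpe]), so there is no rule changing /p/ to [b] before the ERG suffix.
The alternation reflects word-final obstruent devoicing: voiced obstruents become voiceless word-finally. /b/ is underlying.

/nɛb/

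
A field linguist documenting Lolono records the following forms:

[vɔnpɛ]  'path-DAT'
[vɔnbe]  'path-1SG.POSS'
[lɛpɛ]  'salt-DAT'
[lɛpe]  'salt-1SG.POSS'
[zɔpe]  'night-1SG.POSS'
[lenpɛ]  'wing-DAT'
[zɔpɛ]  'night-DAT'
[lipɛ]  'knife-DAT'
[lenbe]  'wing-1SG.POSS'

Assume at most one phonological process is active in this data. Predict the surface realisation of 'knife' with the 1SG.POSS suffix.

[lipe]

The 1SG.POSS suffix surfaces as [-be] and [-pe], depending on the final segment of the stem.
By contrast the DAT suffix keeps its initial [p] throughout — that segment must be underlying.
The 1SG.POSS suffix is therefore /-be/ underlyingly, with post-vocalic devoicing: voiced stops become voiceless after a vowel.
After 'knife', which ends in a vowel, the suffix surfaces as [-pe], giving [lipe].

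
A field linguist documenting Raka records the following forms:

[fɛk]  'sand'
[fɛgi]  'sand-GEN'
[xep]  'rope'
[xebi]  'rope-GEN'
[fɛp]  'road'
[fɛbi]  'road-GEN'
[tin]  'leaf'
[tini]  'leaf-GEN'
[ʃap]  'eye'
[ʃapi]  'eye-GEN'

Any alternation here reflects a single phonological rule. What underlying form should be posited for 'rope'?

The root 'rope' surfaces as [xep] and [xebi], with a stem-final [p] ~ [b] alternation.
If /p/ were underlying and a rule turned it into [b] before the GEN suffix, 'eye' would also alternate; but it has [p] in both [ʃap] and [ʃapi].
So /b/ is underlying, and a rule of word-final obstruent devoicing — voiced obstruents become voiceless word-finally — gives [p].
Hence 'rope' is /xeb/ underlyingly.

/xeb/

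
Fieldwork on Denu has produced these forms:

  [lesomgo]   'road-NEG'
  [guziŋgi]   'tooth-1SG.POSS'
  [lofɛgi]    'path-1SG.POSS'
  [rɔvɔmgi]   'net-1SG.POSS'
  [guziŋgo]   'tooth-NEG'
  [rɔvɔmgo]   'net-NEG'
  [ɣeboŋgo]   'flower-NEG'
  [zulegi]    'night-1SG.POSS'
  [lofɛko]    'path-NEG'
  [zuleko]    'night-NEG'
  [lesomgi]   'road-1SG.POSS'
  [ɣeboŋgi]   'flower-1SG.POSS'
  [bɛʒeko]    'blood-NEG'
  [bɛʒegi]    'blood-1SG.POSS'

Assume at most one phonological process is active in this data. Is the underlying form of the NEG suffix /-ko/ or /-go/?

The NEG suffix surfaces as [-go] and [-ko], depending on the final segment of the stem.
By contrast the 1SG.POSS suffix keeps its initial [g] throughout — that segment must be underlying.
So the underlying form is /-ko/, and voiceless stops become voiced after a nasal.

/-ko/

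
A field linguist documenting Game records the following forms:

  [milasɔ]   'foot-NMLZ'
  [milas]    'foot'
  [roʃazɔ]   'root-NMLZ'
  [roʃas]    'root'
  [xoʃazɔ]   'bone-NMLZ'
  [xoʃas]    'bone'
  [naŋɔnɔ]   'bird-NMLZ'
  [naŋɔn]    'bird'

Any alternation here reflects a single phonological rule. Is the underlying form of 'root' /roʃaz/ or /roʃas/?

/roʃaz/

'root' shows [z] ~ [s] at the end of the stem ([roʃazɔ] vs [roʃas]).
The stem 'foot' ([milasɔ], [milas]) shows [s] unchanged in both environments, so [s] cannot be basic with [z] derived before the NMLZ suffix.
The alternation reflects word-final obstruent devoicing: voiced obstruents become voiceless word-finally. /z/ is underlying.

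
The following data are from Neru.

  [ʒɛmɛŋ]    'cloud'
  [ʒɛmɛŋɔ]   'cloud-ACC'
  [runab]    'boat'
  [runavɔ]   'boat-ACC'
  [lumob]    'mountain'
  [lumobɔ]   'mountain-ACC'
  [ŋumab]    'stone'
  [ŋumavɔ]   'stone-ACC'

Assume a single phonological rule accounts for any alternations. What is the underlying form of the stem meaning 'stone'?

The root 'stone' surfaces as [ŋumab] and [ŋumavɔ], with a stem-final [b] ~ [v] alternation.
The stem 'mountain' ([lumob], [lumobɔ]) shows [b] unchanged in both environments, so [b] cannot be basic with [v] derived before the ACC suffix.
So /v/ is underlying, and a rule of word-final hardening — voiced fricatives become stops word-finally — gives [b].

/ŋumav/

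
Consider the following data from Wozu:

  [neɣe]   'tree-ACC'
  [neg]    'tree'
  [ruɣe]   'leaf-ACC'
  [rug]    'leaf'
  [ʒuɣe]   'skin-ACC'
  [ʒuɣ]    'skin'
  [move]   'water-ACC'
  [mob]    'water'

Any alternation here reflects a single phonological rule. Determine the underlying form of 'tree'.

'tree' shows [ɣ] ~ [g] at the end of the stem ([neɣe] vs [neg]).
Compare 'skin', with invariant [ɣ] in [ʒuɣe] and [ʒuɣ]: an analysis with underlying /ɣ/ and a rule producing [g] in isolation would wrongly predict alternation here too.
So /g/ is underlying, and a rule of intervocalic spirantization — voiced stops become fricatives between vowels — gives [ɣ].

/neg/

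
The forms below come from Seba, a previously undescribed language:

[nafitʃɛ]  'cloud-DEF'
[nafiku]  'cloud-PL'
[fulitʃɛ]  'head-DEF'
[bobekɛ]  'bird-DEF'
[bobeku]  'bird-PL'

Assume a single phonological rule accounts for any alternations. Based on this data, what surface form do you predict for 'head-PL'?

[fuliku]

'cloud' shows [tʃ] ~ [k] at the end of the stem ([nafitʃɛ] vs [nafiku]).
The stem 'bird' ([bobekɛ], [bobeku]) shows [k] unchanged in both environments, so [k] cannot be basic with [tʃ] derived before the DEF suffix.
The underlying segment must be /tʃ/; palato-alveolar /tʃ/ becomes [k] when no front vowel follows, yielding [k] there.
From [fulitʃɛ] the stem 'head' is /fulitʃ/; when no front vowel follows this yields [fuliku].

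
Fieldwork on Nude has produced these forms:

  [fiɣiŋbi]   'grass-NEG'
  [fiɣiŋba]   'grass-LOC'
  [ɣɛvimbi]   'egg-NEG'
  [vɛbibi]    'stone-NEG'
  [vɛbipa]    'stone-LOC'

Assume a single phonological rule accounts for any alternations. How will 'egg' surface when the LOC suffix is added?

[ɣɛvimba]

The LOC suffix surfaces as [-ba] and [-pa], depending on the final segment of the stem.
By contrast the NEG suffix keeps its initial [b] throughout — that segment must be underlying.
The LOC suffix is therefore /-pa/ underlyingly, with post-nasal voicing: voiceless stops become voiced after a nasal.
After 'egg', which ends in a nasal, the suffix surfaces as [-ba], giving [ɣɛvimba].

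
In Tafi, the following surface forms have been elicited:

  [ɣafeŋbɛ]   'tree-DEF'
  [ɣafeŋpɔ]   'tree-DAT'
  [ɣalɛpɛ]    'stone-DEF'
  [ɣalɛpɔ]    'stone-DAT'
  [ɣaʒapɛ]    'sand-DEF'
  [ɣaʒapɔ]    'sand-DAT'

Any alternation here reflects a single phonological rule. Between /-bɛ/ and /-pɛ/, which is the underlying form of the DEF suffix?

/-bɛ/

The DEF morpheme has two allomorphs, [-bɛ] and [-pɛ].
The DAT suffix, which begins with [p], is invariant after every stem; so [p] is not altered by any rule here.
The DEF suffix is therefore /-bɛ/ underlyingly, with post-vocalic devoicing: voiced stops become voiceless after a vowel.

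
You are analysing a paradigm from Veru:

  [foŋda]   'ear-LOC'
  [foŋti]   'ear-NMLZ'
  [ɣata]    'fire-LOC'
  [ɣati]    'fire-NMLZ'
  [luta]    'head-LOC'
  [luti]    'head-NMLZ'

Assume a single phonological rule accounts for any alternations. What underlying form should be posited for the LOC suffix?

The LOC suffix surfaces as [-da] and [-ta], depending on the final segment of the stem.
The NMLZ suffix, which begins with [t], is invariant after every stem; so [t] is not altered by any rule here.
The LOC suffix is therefore /-da/ underlyingly, with post-vocalic devoicing: voiced stops become voiceless after a vowel.

/-da/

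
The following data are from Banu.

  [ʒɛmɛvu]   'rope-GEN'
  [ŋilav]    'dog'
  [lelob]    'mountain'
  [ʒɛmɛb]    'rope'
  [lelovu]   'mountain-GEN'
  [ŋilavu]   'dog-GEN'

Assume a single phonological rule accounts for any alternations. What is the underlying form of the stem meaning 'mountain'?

The stem for 'mountain' ends in [v] in [lelovu] but [b] in [lelob].
Compare 'dog', with invariant [v] in [ŋilavu] and [ŋilav]: an analysis with underlying /v/ and a rule producing [b] in isolation would wrongly predict alternation here too.
So /b/ is underlying, and a rule of intervocalic spirantization — voiced stops become fricatives between vowels — gives [v].

/lelob/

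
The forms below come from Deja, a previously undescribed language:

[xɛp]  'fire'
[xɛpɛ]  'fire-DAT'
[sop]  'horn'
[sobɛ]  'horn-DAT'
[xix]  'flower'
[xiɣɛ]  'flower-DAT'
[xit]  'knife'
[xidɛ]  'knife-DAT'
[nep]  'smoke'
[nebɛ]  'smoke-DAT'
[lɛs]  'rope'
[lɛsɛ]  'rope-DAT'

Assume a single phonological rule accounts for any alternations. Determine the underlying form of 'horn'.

The stem for 'horn' ends in [p] in [sop] but [b] in [sobɛ].
Compare 'fire', with invariant [p] in [xɛp] and [xɛpɛ]: an analysis with underlying /p/ and a rule producing [b] before the DAT suffix would wrongly predict alternation here too.
So /b/ is underlying, and a rule of word-final obstruent devoicing — voiced obstruents become voiceless word-finally — gives [p].
So 'horn' = /sob/.

/sob/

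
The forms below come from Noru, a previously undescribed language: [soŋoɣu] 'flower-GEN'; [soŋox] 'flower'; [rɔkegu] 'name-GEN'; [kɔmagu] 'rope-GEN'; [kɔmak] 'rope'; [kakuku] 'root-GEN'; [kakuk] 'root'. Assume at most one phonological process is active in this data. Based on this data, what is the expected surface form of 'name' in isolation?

[rɔkek]

The stem for 'rope' ends in [g] in [kɔmagu] but [k] in [kɔmak].
If /k/ were underlying and a rule turned it into [g] before the GEN suffix, 'root' would also alternate; but it has [k] in both [kakuku] and [kakuk].
So /g/ is underlying, and a rule of word-final obstruent devoicing — voiced obstruents become voiceless word-finally — gives [k].
From [rɔkegu] the stem 'name' is /rɔkeg/; word-finally this yields [rɔkek].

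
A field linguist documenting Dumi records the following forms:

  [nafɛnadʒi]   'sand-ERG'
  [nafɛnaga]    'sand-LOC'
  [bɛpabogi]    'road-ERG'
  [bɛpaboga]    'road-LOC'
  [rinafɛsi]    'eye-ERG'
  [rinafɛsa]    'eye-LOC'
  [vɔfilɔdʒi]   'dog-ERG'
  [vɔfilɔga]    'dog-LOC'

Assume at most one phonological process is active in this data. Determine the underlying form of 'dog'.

'dog' shows [dʒ] ~ [g] at the end of the stem ([vɔfilɔdʒi] vs [vɔfilɔga]).
If /g/ were underlying and a rule turned it into [dʒ] before the ERG suffix, 'road' would also alternate; but it has [g] in both [bɛpabogi] and [bɛpaboga].
The underlying segment must be /dʒ/; palato-alveolar /dʒ/ becomes [g] when no front vowel follows, yielding [g] there.
Hence 'dog' is /vɔfilɔdʒ/ underlyingly.

/vɔfilɔdʒ/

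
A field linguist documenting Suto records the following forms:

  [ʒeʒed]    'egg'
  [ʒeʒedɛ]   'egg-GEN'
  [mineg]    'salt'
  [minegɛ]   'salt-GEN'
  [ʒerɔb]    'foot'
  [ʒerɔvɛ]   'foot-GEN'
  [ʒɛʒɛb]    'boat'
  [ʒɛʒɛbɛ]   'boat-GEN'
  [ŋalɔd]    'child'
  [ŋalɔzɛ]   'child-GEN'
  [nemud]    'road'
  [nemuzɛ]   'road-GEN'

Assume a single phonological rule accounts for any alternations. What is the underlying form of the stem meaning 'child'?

'child' shows [d] ~ [z] at the end of the stem ([ŋalɔd] vs [ŋalɔzɛ]).
But 'egg' keeps [d] in both environments ([ʒeʒed], [ʒeʒedɛ]), so there is no rule changing /d/ to [z] before the GEN suffix.
The alternation reflects word-final hardening: voiced fricatives become stops word-finally. /z/ is underlying.

/ŋalɔz/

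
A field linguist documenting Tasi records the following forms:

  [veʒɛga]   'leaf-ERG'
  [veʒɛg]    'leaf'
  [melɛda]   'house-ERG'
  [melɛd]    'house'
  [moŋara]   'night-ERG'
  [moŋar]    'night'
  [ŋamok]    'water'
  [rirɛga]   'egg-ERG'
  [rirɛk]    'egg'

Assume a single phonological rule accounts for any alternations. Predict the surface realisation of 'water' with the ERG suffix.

[ŋamoga]

The stem for 'egg' ends in [g] in [rirɛga] but [k] in [rirɛk].
But 'leaf' keeps [g] in both environments ([veʒɛga], [veʒɛg]), so there is no rule changing /g/ to [k] in isolation.
The underlying segment must be /k/; voiceless stops become voiced between vowels, yielding [g] there.
From [ŋamok] the stem 'water' is /ŋamok/; between vowels this yields [ŋamoga].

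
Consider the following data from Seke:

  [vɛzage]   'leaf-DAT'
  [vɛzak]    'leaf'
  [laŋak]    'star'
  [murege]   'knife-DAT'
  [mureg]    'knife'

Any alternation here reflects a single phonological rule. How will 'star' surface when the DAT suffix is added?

'leaf' shows [g] ~ [k] at the end of the stem ([vɛzage] vs [vɛzak]).
If /g/ were underlying and a rule turned it into [k] in isolation, 'knife' would also alternate; but it has [g] in both [murege] and [mureg].
The alternation reflects intervocalic voicing: voiceless stops become voiced between vowels. /k/ is underlying.
From [laŋak] the stem 'star' is /laŋak/; between vowels this yields [laŋage].

[laŋage]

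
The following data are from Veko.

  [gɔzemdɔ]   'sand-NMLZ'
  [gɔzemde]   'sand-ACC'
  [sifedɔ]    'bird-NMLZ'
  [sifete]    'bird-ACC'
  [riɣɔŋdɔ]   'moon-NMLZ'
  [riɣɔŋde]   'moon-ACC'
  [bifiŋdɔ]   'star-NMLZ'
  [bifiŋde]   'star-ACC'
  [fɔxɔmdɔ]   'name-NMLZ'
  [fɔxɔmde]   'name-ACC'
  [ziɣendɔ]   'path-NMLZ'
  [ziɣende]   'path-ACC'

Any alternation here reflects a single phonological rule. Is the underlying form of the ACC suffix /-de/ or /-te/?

The ACC suffix surfaces as [-de] and [-te], depending on the final segment of the stem.
By contrast the NMLZ suffix keeps its initial [d] throughout — that segment must be underlying.
So the underlying form is /-te/, and voiceless stops become voiced after a nasal.

/-te/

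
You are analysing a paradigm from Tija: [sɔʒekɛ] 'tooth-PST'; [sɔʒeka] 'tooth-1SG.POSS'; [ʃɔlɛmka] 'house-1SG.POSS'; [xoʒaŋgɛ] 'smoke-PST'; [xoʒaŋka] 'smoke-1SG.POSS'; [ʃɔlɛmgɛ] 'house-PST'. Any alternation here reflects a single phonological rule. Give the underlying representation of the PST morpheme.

/-gɛ/

The PST suffix surfaces as [-gɛ] and [-kɛ], depending on the final segment of the stem.
By contrast the 1SG.POSS suffix keeps its initial [k] throughout — that segment must be underlying.
So the underlying form is /-gɛ/, and voiced stops become voiceless after a vowel.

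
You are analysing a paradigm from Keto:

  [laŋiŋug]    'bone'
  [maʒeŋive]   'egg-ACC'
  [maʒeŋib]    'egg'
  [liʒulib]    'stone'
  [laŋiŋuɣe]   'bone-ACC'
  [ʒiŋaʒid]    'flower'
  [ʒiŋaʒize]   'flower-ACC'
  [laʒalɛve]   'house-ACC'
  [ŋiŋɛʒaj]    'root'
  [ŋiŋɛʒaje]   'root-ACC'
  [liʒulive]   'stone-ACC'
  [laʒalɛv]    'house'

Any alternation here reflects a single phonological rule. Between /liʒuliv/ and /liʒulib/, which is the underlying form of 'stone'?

The stem for 'stone' ends in [v] in [liʒulive] but [b] in [liʒulib].
Compare 'house', with invariant [v] in [laʒalɛve] and [laʒalɛv]: an analysis with underlying /v/ and a rule producing [b] in isolation would wrongly predict alternation here too.
The alternation reflects intervocalic spirantization: voiced stops become fricatives between vowels. /b/ is underlying.

/liʒulib/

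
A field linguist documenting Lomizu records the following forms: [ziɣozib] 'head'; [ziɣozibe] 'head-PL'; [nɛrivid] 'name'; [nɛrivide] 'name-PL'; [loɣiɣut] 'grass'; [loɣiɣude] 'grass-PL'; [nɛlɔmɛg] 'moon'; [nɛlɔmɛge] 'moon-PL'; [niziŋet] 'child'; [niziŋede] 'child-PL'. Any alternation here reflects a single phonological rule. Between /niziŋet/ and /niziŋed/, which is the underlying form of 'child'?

In [niziŋet] and [niziŋede] the final segment of 'child' alternates: [t] ~ [d].
But 'name' keeps [d] in both environments ([nɛrivid], [nɛrivide]), so there is no rule changing /d/ to [t] in isolation.
The underlying segment must be /t/; voiceless stops become voiced between vowels, yielding [d] there.

/niziŋet/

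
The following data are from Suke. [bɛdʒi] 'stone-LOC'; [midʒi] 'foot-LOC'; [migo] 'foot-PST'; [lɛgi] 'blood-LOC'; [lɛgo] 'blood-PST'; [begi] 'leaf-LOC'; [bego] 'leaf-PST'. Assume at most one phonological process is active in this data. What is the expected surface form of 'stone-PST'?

In [midʒi] and [migo] the final segment of 'foot' alternates: [dʒ] ~ [g].
The stem 'blood' ([lɛgi], [lɛgo]) shows [g] unchanged in both environments, so [g] cannot be basic with [dʒ] derived before the LOC suffix.
The alternation reflects depalatalization: palato-alveolar /dʒ/ becomes [g] when no front vowel follows. /dʒ/ is underlying.
From [bɛdʒi] the stem 'stone' is /bɛdʒ/; when no front vowel follows this yields [bɛgo].

[bɛgo]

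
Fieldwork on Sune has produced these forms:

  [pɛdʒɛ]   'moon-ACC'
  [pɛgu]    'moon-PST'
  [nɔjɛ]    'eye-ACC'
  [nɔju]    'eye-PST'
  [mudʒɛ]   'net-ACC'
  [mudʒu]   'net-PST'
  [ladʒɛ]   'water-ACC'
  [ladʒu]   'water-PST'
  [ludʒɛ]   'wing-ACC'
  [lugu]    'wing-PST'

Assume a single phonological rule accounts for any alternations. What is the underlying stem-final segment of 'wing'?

/g/

'wing' shows [dʒ] ~ [g] at the end of the stem ([ludʒɛ] vs [lugu]).
Compare 'net', with invariant [dʒ] in [mudʒɛ] and [mudʒu]: an analysis with underlying /dʒ/ and a rule producing [g] before the PST suffix would wrongly predict alternation here too.
Therefore /g/ is basic and [dʒ] is derived by palatalization before a front vowel (/g/ becomes palato-alveolar [dʒ] before a front vowel).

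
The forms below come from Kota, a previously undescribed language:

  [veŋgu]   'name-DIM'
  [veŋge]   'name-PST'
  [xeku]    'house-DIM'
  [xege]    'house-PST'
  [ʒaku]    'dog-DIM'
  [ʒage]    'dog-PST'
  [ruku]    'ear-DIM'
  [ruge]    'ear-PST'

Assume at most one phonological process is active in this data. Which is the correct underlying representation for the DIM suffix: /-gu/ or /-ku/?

/-ku/

The DIM suffix surfaces as [-gu] and [-ku], depending on the final segment of the stem.
By contrast the PST suffix keeps its initial [g] throughout — that segment must be underlying.
The DIM suffix is therefore /-ku/ underlyingly, with post-nasal voicing: voiceless stops become voiced after a nasal.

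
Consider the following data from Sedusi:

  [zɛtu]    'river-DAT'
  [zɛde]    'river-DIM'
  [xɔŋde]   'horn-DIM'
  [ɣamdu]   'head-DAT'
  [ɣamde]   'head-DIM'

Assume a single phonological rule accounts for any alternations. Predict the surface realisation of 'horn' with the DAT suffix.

The DAT suffix surfaces as [-du] and [-tu], depending on the final segment of the stem.
The DIM suffix, which begins with [d], is invariant after every stem; so [d] is not altered by any rule here.
So the underlying form is /-tu/, and voiceless stops become voiced after a nasal.
After 'horn', which ends in a nasal, the suffix surfaces as [-du], giving [xɔŋdu].

[xɔŋdu]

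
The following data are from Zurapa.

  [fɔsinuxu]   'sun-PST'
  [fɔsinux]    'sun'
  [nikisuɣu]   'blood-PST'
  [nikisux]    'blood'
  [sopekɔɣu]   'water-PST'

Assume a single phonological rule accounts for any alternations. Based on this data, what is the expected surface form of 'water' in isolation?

In [nikisuɣu] and [nikisux] the final segment of 'blood' alternates: [ɣ] ~ [x].
But 'sun' keeps [x] in both environments ([fɔsinuxu], [fɔsinux]), so there is no rule changing /x/ to [ɣ] before the PST suffix.
The underlying segment must be /ɣ/; voiced obstruents become voiceless word-finally, yielding [x] there.
The one attested form of 'water', [sopekɔɣu], shows underlying /sopekɔɣ/. Applying the same rule word-finally gives [sopekɔx].

[sopekɔx]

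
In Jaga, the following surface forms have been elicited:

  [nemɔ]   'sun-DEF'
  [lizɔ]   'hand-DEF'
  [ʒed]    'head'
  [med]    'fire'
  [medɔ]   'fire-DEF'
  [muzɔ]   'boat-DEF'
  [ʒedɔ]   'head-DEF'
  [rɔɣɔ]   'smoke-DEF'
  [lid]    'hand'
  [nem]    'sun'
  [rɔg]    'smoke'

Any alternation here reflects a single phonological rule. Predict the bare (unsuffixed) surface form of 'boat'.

[mud]

The root 'hand' surfaces as [lizɔ] and [lid], with a stem-final [z] ~ [d] alternation.
But 'fire' keeps [d] in both environments ([medɔ], [med]), so there is no rule changing /d/ to [z] before the DEF suffix.
The underlying segment must be /z/; voiced fricatives become stops word-finally, yielding [d] there.
The one attested form of 'boat', [muzɔ], shows underlying /muz/. Applying the same rule word-finally gives [mud].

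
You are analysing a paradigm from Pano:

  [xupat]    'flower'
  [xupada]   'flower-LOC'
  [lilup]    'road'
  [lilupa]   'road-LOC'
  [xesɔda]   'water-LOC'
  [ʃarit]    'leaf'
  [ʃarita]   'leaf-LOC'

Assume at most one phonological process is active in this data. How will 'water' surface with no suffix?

'flower' shows [t] ~ [d] at the end of the stem ([xupat] vs [xupada]).
If /t/ were underlying and a rule turned it into [d] before the LOC suffix, 'leaf' would also alternate; but it has [t] in both [ʃarit] and [ʃarita].
Therefore /d/ is basic and [t] is derived by word-final obstruent devoicing (voiced obstruents become voiceless word-finally).
The one attested form of 'water', [xesɔda], shows underlying /xesɔd/. Applying the same rule word-finally gives [xesɔt].

[xesɔt]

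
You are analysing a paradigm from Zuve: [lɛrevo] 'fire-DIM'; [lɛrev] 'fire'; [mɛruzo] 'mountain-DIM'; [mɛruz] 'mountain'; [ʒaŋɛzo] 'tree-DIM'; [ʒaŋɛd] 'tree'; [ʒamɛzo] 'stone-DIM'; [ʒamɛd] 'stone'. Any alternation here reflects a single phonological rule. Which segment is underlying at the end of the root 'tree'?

The stem for 'tree' ends in [z] in [ʒaŋɛzo] but [d] in [ʒaŋɛd].
Compare 'mountain', with invariant [z] in [mɛruzo] and [mɛruz]: an analysis with underlying /z/ and a rule producing [d] in isolation would wrongly predict alternation here too.
The alternation reflects intervocalic spirantization: voiced stops become fricatives between vowels. /d/ is underlying.

/d/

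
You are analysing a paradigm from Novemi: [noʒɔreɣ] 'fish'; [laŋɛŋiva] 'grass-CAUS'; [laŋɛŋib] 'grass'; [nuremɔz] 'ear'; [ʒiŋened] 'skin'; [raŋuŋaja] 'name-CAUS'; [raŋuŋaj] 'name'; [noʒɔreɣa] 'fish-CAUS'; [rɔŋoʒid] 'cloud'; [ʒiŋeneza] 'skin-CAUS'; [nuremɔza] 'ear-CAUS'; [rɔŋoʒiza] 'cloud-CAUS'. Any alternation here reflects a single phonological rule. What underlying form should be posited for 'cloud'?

In [rɔŋoʒid] and [rɔŋoʒiza] the final segment of 'cloud' alternates: [d] ~ [z].
Compare 'ear', with invariant [z] in [nuremɔz] and [nuremɔza]: an analysis with underlying /z/ and a rule producing [d] in isolation would wrongly predict alternation here too.
So /d/ is underlying, and a rule of intervocalic spirantization — voiced stops become fricatives between vowels — gives [z].
So 'cloud' = /rɔŋoʒid/.

/rɔŋoʒid/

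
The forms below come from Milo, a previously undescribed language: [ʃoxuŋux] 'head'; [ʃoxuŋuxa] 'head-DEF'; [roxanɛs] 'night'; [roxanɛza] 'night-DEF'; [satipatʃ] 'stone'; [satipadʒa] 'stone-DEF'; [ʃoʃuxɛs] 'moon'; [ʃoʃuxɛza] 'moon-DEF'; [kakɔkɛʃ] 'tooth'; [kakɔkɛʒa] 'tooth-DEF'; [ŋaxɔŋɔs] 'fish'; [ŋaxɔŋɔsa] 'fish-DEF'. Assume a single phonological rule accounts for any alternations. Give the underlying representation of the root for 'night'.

/roxanɛz/

'night' shows [s] ~ [z] at the end of the stem ([roxanɛs] vs [roxanɛza]).
The stem 'fish' ([ŋaxɔŋɔs], [ŋaxɔŋɔsa]) shows [s] unchanged in both environments, so [s] cannot be basic with [z] derived before the DEF suffix.
The alternation reflects word-final obstruent devoicing: voiced obstruents become voiceless word-finally. /z/ is underlying.
Hence 'night' is /roxanɛz/ underlyingly.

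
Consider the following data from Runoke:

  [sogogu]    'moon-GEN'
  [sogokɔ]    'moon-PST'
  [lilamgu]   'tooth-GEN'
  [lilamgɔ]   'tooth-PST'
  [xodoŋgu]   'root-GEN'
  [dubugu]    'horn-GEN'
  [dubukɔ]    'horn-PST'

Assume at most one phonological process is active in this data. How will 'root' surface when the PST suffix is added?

The PST suffix surfaces as [-gɔ] and [-kɔ], depending on the final segment of the stem.
By contrast the GEN suffix keeps its initial [g] throughout — that segment must be underlying.
The PST suffix is therefore /-kɔ/ underlyingly, with post-nasal voicing: voiceless stops become voiced after a nasal.
After 'root', which ends in a nasal, the suffix surfaces as [-gɔ], giving [xodoŋgɔ].

[xodoŋgɔ]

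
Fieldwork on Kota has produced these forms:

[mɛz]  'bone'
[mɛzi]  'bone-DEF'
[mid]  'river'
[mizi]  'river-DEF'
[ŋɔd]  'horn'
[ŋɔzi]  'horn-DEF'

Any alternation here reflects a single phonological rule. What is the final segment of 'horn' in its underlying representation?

In [ŋɔd] and [ŋɔzi] the final segment of 'horn' alternates: [d] ~ [z].
If /z/ were underlying and a rule turned it into [d] in isolation, 'bone' would also alternate; but it has [z] in both [mɛz] and [mɛzi].
So /d/ is underlying, and a rule of intervocalic spirantization — voiced stops become fricatives between vowels — gives [z].

/d/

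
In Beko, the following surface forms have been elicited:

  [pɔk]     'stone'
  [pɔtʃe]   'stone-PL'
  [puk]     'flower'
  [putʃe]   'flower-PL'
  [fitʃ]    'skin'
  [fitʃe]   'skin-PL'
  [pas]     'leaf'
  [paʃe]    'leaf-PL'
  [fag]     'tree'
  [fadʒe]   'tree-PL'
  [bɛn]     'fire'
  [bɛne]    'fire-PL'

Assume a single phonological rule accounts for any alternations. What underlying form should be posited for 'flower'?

In [puk] and [putʃe] the final segment of 'flower' alternates: [k] ~ [tʃ].
Compare 'skin', with invariant [tʃ] in [fitʃ] and [fitʃe]: an analysis with underlying /tʃ/ and a rule producing [k] in isolation would wrongly predict alternation here too.
Therefore /k/ is basic and [tʃ] is derived by palatalization before a front vowel (/k/, /g/ and /s/ become palato-alveolar [tʃ], [dʒ] and [ʃ] before a front vowel).

/puk/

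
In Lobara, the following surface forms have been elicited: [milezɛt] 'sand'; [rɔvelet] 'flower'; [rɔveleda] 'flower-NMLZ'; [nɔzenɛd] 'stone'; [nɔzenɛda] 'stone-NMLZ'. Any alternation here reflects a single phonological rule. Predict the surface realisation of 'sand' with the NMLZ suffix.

[milezɛda]

In [rɔvelet] and [rɔveleda] the final segment of 'flower' alternates: [t] ~ [d].
But 'stone' keeps [d] in both environments ([nɔzenɛd], [nɔzenɛda]), so there is no rule changing /d/ to [t] in isolation.
So /t/ is underlying, and a rule of intervocalic voicing — voiceless stops become voiced between vowels — gives [d].
From [milezɛt] the stem 'sand' is /milezɛt/; between vowels this yields [milezɛda].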